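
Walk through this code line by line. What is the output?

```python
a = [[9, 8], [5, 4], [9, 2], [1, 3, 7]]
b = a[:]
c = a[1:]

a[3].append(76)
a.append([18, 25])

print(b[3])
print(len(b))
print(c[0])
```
[1, 3, 7, 76]
4
[5, 4]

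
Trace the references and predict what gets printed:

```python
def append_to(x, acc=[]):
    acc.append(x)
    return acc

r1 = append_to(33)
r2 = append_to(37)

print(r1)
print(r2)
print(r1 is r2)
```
[33, 37]
[33, 37]
True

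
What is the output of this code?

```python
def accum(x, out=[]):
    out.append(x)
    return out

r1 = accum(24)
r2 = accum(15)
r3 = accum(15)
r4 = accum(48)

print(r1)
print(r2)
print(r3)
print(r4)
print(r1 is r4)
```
[24, 15, 15, 48]
[24, 15, 15, 48]
[24, 15, 15, 48]
[24, 15, 15, 48]
True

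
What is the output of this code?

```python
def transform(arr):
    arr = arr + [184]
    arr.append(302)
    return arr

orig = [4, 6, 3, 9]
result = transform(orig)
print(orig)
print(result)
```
[4, 6, 3, 9]
[4, 6, 3, 9, 184, 302]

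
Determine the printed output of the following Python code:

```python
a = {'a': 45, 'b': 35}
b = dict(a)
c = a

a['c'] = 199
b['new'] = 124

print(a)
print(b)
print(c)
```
{'a': 45, 'b': 35, 'c': 199}
{'a': 45, 'b': 35, 'new': 124}
{'a': 45, 'b': 35, 'c': 199}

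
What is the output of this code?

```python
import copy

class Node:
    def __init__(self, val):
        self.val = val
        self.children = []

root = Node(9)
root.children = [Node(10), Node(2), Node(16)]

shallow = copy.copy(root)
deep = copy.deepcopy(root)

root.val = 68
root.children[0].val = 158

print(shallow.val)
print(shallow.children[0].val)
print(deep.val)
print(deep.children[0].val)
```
9
158
9
10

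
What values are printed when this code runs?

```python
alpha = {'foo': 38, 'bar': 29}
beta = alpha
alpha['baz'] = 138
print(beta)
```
{'foo': 38, 'bar': 29, 'baz': 138}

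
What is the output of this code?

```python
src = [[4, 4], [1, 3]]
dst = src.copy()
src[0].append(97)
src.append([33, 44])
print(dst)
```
[[4, 4, 97], [1, 3]]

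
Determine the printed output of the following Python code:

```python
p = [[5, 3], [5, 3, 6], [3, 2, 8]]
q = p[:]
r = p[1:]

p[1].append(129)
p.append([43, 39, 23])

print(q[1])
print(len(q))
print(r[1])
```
[5, 3, 6, 129]
3
[3, 2, 8]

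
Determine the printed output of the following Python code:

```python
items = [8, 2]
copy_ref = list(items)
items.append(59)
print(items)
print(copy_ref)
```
[8, 2, 59]
[8, 2]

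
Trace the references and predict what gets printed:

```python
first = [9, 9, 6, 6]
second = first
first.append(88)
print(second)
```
[9, 9, 6, 6, 88]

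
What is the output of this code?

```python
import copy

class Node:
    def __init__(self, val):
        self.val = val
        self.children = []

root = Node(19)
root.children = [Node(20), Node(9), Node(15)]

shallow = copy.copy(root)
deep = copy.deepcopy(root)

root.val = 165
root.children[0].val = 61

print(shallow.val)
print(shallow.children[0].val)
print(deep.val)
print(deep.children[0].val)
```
19
61
19
20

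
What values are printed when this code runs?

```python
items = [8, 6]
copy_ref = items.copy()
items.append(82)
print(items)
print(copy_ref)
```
[8, 6, 82]
[8, 6]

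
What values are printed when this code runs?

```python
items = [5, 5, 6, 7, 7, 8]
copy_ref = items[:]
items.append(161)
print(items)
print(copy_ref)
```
[5, 5, 6, 7, 7, 8, 161]
[5, 5, 6, 7, 7, 8]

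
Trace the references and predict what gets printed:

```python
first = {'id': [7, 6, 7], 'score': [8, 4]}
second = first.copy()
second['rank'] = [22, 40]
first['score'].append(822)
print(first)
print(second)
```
{'id': [7, 6, 7], 'score': [8, 4, 822]}
{'id': [7, 6, 7], 'score': [8, 4, 822], 'rank': [22, 40]}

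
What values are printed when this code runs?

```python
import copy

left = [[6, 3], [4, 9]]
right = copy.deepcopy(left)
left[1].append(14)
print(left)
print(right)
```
[[6, 3], [4, 9, 14]]
[[6, 3], [4, 9]]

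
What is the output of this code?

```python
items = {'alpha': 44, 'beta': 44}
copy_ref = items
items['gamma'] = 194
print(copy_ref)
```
{'alpha': 44, 'beta': 44, 'gamma': 194}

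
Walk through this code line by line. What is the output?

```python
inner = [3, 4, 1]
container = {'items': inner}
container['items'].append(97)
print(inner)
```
[3, 4, 1, 97]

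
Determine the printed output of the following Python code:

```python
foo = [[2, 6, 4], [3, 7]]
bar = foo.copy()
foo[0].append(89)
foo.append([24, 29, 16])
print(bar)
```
[[2, 6, 4, 89], [3, 7]]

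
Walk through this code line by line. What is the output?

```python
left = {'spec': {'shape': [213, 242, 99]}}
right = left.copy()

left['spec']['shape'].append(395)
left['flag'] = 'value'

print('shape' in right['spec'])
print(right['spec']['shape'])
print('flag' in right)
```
True
[213, 242, 99, 395]
False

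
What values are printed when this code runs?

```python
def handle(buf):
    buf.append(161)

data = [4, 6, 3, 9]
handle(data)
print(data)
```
[4, 6, 3, 9, 161]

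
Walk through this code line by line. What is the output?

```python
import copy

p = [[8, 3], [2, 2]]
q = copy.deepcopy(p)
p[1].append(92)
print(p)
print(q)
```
[[8, 3], [2, 2, 92]]
[[8, 3], [2, 2]]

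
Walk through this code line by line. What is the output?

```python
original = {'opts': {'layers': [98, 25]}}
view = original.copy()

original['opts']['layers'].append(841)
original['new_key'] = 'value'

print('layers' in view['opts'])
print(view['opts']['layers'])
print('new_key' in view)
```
True
[98, 25, 841]
False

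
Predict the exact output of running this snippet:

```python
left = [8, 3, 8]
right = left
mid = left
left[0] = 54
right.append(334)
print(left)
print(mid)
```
[54, 3, 8, 334]
[54, 3, 8, 334]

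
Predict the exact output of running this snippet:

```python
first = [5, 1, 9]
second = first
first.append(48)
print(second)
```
[5, 1, 9, 48]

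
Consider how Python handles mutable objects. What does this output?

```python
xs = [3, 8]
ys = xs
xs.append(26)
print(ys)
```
[3, 8, 26]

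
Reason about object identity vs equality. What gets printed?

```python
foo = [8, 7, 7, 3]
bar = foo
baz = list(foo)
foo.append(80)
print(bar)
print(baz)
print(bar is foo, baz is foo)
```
[8, 7, 7, 3, 80]
[8, 7, 7, 3]
True False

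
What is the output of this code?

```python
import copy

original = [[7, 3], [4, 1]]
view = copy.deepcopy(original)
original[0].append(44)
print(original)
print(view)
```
[[7, 3, 44], [4, 1]]
[[7, 3], [4, 1]]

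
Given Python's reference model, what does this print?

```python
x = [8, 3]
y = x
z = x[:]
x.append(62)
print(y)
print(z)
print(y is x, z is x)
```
[8, 3, 62]
[8, 3]
True False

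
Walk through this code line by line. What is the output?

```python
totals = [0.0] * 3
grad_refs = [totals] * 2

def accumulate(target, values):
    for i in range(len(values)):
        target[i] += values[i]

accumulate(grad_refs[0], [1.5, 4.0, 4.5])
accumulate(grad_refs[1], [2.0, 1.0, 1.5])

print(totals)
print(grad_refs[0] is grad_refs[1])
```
[3.5, 5.0, 6.0]
True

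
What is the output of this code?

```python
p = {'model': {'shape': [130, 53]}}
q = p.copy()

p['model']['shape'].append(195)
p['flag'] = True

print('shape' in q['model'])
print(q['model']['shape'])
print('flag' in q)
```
True
[130, 53, 195]
False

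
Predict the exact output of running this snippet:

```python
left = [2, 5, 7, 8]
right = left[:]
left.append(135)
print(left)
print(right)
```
[2, 5, 7, 8, 135]
[2, 5, 7, 8]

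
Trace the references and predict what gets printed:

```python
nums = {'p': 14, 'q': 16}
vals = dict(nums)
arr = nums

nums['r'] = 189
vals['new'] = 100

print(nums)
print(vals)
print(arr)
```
{'p': 14, 'q': 16, 'r': 189}
{'p': 14, 'q': 16, 'new': 100}
{'p': 14, 'q': 16, 'r': 189}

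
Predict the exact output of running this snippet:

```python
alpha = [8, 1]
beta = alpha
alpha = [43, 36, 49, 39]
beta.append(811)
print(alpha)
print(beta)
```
[43, 36, 49, 39]
[8, 1, 811]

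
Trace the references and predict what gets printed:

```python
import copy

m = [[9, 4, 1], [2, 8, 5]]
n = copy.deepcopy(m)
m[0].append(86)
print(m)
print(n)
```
[[9, 4, 1, 86], [2, 8, 5]]
[[9, 4, 1], [2, 8, 5]]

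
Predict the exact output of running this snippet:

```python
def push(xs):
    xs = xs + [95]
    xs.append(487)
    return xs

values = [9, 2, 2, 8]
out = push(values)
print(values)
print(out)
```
[9, 2, 2, 8]
[9, 2, 2, 8, 95, 487]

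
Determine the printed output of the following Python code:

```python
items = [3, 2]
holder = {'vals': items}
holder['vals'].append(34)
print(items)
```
[3, 2, 34]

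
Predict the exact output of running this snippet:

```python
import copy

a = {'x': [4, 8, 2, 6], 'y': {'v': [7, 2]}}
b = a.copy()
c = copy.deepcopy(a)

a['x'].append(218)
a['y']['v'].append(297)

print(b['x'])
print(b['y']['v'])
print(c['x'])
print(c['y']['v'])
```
[4, 8, 2, 6, 218]
[7, 2, 297]
[4, 8, 2, 6]
[7, 2]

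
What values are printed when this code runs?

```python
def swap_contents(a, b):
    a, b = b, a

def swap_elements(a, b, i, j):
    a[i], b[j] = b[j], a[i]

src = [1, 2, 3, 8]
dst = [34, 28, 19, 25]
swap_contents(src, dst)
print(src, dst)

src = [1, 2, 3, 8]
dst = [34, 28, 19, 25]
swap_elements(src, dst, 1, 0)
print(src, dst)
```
[1, 2, 3, 8] [34, 28, 19, 25]
[1, 34, 3, 8] [2, 28, 19, 25]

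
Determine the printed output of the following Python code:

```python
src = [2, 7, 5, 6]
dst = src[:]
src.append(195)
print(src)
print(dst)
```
[2, 7, 5, 6, 195]
[2, 7, 5, 6]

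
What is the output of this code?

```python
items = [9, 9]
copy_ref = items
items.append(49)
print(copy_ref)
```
[9, 9, 49]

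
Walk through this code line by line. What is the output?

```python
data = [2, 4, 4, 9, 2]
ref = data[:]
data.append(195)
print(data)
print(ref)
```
[2, 4, 4, 9, 2, 195]
[2, 4, 4, 9, 2]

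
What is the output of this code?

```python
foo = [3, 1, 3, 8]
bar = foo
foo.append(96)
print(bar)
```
[3, 1, 3, 8, 96]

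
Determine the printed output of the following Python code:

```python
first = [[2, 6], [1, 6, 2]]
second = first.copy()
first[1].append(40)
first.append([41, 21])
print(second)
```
[[2, 6], [1, 6, 2, 40]]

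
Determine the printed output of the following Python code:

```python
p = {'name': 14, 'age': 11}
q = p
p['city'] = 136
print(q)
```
{'name': 14, 'age': 11, 'city': 136}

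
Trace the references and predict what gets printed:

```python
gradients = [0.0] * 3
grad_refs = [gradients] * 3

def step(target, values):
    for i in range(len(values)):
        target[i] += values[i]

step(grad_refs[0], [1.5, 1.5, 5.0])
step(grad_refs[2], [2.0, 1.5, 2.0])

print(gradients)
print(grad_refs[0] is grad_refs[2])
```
[3.5, 3.0, 7.0]
True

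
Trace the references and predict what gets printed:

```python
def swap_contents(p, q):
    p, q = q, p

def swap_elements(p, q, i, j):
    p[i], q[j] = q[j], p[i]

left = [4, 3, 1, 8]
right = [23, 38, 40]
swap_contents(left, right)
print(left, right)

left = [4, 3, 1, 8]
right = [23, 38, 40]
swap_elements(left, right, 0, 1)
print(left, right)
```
[4, 3, 1, 8] [23, 38, 40]
[38, 3, 1, 8] [23, 4, 40]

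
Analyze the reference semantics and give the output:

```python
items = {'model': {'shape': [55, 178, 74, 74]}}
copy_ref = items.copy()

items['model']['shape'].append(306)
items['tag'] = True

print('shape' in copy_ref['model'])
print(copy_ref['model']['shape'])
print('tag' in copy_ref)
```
True
[55, 178, 74, 74, 306]
False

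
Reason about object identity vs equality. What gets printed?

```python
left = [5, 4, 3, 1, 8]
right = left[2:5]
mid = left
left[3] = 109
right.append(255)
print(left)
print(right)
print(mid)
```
[5, 4, 3, 109, 8]
[3, 1, 8, 255]
[5, 4, 3, 109, 8]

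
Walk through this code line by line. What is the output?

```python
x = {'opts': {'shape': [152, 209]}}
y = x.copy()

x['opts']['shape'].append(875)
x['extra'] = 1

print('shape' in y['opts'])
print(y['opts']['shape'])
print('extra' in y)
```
True
[152, 209, 875]
False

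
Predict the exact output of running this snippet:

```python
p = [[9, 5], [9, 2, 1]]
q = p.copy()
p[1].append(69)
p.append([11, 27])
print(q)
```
[[9, 5], [9, 2, 1, 69]]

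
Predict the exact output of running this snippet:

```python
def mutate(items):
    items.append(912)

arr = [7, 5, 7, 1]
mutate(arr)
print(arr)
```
[7, 5, 7, 1, 912]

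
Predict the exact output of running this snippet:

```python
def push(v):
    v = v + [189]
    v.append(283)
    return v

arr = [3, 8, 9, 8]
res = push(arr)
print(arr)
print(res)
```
[3, 8, 9, 8]
[3, 8, 9, 8, 189, 283]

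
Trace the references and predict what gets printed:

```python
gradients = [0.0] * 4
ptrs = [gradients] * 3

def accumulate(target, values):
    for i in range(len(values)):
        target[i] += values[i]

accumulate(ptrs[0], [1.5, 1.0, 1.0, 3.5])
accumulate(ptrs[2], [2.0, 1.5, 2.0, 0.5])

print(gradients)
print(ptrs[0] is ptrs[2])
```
[3.5, 2.5, 3.0, 4.0]
True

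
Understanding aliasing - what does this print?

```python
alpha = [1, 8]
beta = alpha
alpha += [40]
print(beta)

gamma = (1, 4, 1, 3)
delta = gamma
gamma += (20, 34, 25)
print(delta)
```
[1, 8, 40]
(1, 4, 1, 3)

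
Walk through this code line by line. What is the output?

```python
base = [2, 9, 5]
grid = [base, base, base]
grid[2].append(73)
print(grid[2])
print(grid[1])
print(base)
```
[2, 9, 5, 73]
[2, 9, 5, 73]
[2, 9, 5, 73]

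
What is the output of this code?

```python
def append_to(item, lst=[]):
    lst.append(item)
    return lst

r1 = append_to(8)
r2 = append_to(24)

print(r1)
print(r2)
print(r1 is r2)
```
[8, 24]
[8, 24]
True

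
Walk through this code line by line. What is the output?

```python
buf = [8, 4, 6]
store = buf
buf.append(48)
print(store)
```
[8, 4, 6, 48]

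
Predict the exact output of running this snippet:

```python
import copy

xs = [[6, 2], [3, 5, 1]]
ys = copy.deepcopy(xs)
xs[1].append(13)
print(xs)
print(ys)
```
[[6, 2], [3, 5, 1, 13]]
[[6, 2], [3, 5, 1]]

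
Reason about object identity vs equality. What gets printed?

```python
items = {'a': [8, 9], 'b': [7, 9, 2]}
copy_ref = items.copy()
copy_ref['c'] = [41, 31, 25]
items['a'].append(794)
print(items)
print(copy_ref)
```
{'a': [8, 9, 794], 'b': [7, 9, 2]}
{'a': [8, 9, 794], 'b': [7, 9, 2], 'c': [41, 31, 25]}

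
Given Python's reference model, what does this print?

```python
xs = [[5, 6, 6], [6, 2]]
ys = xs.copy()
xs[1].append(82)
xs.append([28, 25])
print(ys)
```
[[5, 6, 6], [6, 2, 82]]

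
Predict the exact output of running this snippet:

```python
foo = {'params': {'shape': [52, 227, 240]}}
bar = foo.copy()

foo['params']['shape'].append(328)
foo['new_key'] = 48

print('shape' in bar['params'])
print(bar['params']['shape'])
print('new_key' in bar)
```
True
[52, 227, 240, 328]
False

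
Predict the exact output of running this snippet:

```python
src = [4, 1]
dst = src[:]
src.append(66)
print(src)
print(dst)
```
[4, 1, 66]
[4, 1]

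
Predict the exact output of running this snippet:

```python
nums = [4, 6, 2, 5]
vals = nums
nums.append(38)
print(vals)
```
[4, 6, 2, 5, 38]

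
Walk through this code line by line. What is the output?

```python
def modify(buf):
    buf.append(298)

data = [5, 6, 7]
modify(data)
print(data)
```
[5, 6, 7, 298]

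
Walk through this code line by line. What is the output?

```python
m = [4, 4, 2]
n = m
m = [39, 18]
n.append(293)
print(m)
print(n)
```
[39, 18]
[4, 4, 2, 293]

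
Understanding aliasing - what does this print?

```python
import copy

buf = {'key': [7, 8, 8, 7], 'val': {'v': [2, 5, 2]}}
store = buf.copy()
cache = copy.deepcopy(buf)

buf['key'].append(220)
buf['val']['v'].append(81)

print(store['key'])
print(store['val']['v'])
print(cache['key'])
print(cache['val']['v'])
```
[7, 8, 8, 7, 220]
[2, 5, 2, 81]
[7, 8, 8, 7]
[2, 5, 2]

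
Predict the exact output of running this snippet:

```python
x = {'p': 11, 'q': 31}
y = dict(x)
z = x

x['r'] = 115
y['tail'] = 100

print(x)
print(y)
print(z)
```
{'p': 11, 'q': 31, 'r': 115}
{'p': 11, 'q': 31, 'tail': 100}
{'p': 11, 'q': 31, 'r': 115}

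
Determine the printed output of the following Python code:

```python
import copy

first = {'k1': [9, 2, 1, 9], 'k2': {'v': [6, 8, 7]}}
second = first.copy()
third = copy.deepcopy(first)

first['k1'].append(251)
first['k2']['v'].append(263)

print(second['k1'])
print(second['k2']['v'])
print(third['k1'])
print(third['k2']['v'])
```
[9, 2, 1, 9, 251]
[6, 8, 7, 263]
[9, 2, 1, 9]
[6, 8, 7]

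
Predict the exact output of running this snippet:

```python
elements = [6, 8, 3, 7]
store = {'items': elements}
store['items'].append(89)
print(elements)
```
[6, 8, 3, 7, 89]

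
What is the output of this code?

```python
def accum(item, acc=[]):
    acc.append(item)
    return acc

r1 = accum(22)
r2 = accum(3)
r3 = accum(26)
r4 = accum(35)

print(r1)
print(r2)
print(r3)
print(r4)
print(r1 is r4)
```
[22, 3, 26, 35]
[22, 3, 26, 35]
[22, 3, 26, 35]
[22, 3, 26, 35]
True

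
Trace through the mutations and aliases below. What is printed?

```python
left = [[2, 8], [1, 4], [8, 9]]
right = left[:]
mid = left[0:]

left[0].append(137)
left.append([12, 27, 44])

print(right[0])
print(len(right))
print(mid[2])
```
[2, 8, 137]
3
[8, 9]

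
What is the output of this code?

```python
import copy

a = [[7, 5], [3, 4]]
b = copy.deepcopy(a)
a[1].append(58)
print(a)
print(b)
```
[[7, 5], [3, 4, 58]]
[[7, 5], [3, 4]]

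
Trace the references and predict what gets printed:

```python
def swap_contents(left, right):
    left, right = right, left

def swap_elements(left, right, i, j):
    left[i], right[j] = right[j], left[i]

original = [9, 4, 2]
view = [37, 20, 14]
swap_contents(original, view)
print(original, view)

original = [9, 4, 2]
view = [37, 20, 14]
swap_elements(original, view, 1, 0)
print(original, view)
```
[9, 4, 2] [37, 20, 14]
[9, 37, 2] [4, 20, 14]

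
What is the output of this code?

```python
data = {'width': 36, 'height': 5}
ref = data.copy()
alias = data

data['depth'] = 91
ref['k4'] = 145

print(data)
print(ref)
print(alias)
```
{'width': 36, 'height': 5, 'depth': 91}
{'width': 36, 'height': 5, 'k4': 145}
{'width': 36, 'height': 5, 'depth': 91}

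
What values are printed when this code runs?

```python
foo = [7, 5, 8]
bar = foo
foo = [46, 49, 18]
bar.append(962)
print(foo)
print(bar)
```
[46, 49, 18]
[7, 5, 8, 962]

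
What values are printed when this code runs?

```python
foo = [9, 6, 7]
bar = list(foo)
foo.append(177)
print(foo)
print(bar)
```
[9, 6, 7, 177]
[9, 6, 7]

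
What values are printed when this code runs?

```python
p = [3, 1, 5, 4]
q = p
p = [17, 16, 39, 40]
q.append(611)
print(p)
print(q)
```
[17, 16, 39, 40]
[3, 1, 5, 4, 611]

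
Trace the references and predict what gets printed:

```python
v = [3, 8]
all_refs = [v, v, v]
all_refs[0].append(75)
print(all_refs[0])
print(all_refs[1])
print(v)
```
[3, 8, 75]
[3, 8, 75]
[3, 8, 75]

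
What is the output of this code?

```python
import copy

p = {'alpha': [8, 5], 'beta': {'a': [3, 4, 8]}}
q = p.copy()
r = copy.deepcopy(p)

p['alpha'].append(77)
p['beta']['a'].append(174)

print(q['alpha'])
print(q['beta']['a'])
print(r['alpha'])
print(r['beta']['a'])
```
[8, 5, 77]
[3, 4, 8, 174]
[8, 5]
[3, 4, 8]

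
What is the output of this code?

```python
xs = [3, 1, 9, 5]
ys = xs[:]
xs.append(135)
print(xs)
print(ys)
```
[3, 1, 9, 5, 135]
[3, 1, 9, 5]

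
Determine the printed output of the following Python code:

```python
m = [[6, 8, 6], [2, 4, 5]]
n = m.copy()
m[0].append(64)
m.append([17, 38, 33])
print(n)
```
[[6, 8, 6, 64], [2, 4, 5]]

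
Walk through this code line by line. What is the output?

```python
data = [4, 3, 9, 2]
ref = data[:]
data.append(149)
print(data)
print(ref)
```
[4, 3, 9, 2, 149]
[4, 3, 9, 2]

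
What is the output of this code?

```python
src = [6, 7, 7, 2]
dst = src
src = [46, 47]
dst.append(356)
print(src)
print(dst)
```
[46, 47]
[6, 7, 7, 2, 356]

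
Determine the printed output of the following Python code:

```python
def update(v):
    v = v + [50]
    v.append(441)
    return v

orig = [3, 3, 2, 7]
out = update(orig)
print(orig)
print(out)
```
[3, 3, 2, 7]
[3, 3, 2, 7, 50, 441]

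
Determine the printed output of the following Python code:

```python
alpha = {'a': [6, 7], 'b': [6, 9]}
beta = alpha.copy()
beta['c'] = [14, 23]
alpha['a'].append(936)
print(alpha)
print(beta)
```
{'a': [6, 7, 936], 'b': [6, 9]}
{'a': [6, 7, 936], 'b': [6, 9], 'c': [14, 23]}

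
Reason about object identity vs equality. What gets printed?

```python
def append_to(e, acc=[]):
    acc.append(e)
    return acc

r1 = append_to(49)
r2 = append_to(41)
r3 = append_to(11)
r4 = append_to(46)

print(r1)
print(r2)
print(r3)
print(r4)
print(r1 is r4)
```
[49, 41, 11, 46]
[49, 41, 11, 46]
[49, 41, 11, 46]
[49, 41, 11, 46]
True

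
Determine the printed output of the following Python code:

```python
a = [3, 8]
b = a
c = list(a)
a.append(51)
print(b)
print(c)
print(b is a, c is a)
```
[3, 8, 51]
[3, 8]
True False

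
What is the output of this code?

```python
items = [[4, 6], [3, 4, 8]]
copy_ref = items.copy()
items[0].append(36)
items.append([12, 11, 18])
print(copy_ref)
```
[[4, 6, 36], [3, 4, 8]]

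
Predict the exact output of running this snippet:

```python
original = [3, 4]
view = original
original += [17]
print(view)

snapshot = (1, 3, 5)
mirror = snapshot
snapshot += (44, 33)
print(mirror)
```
[3, 4, 17]
(1, 3, 5)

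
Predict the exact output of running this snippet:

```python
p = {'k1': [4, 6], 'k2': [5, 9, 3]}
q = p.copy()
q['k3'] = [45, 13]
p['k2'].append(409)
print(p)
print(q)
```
{'k1': [4, 6], 'k2': [5, 9, 3, 409]}
{'k1': [4, 6], 'k2': [5, 9, 3, 409], 'k3': [45, 13]}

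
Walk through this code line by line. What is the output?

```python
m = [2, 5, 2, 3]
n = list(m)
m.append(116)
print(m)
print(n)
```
[2, 5, 2, 3, 116]
[2, 5, 2, 3]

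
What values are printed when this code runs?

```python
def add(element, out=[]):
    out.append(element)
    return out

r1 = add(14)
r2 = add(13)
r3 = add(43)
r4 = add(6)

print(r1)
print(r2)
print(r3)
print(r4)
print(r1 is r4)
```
[14, 13, 43, 6]
[14, 13, 43, 6]
[14, 13, 43, 6]
[14, 13, 43, 6]
True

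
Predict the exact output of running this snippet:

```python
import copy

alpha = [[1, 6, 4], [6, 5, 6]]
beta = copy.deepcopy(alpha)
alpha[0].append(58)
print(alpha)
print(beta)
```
[[1, 6, 4, 58], [6, 5, 6]]
[[1, 6, 4], [6, 5, 6]]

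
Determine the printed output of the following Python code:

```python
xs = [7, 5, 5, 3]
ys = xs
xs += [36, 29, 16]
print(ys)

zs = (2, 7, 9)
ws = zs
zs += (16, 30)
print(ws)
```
[7, 5, 5, 3, 36, 29, 16]
(2, 7, 9)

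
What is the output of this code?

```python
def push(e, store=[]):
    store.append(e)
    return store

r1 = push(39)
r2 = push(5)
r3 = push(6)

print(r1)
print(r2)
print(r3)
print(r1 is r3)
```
[39, 5, 6]
[39, 5, 6]
[39, 5, 6]
True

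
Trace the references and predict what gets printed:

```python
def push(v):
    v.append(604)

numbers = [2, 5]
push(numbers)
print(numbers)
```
[2, 5, 604]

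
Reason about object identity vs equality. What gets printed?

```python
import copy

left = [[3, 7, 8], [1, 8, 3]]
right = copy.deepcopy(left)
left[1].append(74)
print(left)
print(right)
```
[[3, 7, 8], [1, 8, 3, 74]]
[[3, 7, 8], [1, 8, 3]]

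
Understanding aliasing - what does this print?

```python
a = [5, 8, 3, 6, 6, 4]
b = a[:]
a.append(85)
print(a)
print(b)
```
[5, 8, 3, 6, 6, 4, 85]
[5, 8, 3, 6, 6, 4]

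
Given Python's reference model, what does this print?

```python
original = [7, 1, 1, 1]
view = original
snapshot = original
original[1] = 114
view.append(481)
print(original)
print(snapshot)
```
[7, 114, 1, 1, 481]
[7, 114, 1, 1, 481]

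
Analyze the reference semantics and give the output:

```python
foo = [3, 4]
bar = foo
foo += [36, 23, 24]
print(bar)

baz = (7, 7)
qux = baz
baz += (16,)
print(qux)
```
[3, 4, 36, 23, 24]
(7, 7)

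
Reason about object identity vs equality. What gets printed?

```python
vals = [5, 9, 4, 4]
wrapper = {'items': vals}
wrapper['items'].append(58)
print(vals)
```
[5, 9, 4, 4, 58]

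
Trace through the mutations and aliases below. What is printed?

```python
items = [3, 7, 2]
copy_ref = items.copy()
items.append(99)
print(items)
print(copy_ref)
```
[3, 7, 2, 99]
[3, 7, 2]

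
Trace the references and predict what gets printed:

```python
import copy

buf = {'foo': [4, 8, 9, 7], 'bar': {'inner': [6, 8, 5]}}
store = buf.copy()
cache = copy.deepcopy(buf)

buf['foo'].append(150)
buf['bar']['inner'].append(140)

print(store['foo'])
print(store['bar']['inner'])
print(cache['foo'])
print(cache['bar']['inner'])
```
[4, 8, 9, 7, 150]
[6, 8, 5, 140]
[4, 8, 9, 7]
[6, 8, 5]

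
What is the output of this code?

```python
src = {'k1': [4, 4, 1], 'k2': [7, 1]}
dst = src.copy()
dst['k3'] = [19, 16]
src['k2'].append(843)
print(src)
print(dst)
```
{'k1': [4, 4, 1], 'k2': [7, 1, 843]}
{'k1': [4, 4, 1], 'k2': [7, 1, 843], 'k3': [19, 16]}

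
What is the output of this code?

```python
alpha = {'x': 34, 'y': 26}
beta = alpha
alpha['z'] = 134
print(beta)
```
{'x': 34, 'y': 26, 'z': 134}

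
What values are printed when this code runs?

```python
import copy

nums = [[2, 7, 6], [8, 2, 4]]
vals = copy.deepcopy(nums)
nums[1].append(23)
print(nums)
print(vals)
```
[[2, 7, 6], [8, 2, 4, 23]]
[[2, 7, 6], [8, 2, 4]]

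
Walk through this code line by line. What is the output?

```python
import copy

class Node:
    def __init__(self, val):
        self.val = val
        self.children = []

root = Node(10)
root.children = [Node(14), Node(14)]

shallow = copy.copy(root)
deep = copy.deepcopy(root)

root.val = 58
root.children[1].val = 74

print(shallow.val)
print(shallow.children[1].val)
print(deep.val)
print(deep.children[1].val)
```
10
74
10
14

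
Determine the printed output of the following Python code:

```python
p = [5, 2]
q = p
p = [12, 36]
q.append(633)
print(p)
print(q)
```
[12, 36]
[5, 2, 633]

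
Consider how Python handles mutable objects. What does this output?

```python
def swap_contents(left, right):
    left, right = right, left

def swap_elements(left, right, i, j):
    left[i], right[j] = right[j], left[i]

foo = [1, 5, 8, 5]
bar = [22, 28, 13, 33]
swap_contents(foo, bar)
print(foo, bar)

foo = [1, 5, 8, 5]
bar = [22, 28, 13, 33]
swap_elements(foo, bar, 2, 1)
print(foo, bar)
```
[1, 5, 8, 5] [22, 28, 13, 33]
[1, 5, 28, 5] [22, 8, 13, 33]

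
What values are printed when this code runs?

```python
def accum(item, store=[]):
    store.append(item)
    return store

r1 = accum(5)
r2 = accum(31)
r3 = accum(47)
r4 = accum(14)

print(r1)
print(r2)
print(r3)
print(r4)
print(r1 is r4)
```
[5, 31, 47, 14]
[5, 31, 47, 14]
[5, 31, 47, 14]
[5, 31, 47, 14]
True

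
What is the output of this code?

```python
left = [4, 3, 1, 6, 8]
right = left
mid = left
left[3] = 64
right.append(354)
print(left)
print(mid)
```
[4, 3, 1, 64, 8, 354]
[4, 3, 1, 64, 8, 354]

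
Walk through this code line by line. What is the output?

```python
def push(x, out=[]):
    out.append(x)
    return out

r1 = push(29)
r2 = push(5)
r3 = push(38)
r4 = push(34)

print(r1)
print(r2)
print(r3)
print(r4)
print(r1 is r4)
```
[29, 5, 38, 34]
[29, 5, 38, 34]
[29, 5, 38, 34]
[29, 5, 38, 34]
True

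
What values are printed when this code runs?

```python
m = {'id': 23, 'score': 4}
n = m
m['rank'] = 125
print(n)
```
{'id': 23, 'score': 4, 'rank': 125}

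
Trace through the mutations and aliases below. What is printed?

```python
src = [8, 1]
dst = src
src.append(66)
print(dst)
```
[8, 1, 66]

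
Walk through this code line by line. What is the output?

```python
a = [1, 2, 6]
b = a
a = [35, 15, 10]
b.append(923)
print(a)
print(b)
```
[35, 15, 10]
[1, 2, 6, 923]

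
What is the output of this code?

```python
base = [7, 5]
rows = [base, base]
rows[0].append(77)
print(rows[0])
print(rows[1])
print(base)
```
[7, 5, 77]
[7, 5, 77]
[7, 5, 77]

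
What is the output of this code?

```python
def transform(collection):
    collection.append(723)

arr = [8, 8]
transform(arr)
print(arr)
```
[8, 8, 723]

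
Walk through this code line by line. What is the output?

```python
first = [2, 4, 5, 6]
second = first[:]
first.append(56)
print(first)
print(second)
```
[2, 4, 5, 6, 56]
[2, 4, 5, 6]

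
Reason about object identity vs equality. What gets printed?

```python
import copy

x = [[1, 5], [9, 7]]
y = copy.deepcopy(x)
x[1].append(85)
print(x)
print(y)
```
[[1, 5], [9, 7, 85]]
[[1, 5], [9, 7]]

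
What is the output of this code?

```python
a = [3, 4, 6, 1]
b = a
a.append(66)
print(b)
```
[3, 4, 6, 1, 66]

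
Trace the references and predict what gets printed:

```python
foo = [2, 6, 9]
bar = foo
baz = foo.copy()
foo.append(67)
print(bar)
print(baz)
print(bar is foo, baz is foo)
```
[2, 6, 9, 67]
[2, 6, 9]
True False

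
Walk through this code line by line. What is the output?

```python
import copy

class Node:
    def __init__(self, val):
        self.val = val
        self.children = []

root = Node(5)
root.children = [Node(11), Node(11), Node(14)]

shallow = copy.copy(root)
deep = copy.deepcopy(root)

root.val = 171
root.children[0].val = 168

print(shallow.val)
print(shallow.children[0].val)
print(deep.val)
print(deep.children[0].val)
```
5
168
5
11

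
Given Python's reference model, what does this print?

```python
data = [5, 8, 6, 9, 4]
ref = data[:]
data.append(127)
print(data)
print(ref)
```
[5, 8, 6, 9, 4, 127]
[5, 8, 6, 9, 4]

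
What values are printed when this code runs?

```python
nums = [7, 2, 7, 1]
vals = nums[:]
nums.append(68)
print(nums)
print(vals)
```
[7, 2, 7, 1, 68]
[7, 2, 7, 1]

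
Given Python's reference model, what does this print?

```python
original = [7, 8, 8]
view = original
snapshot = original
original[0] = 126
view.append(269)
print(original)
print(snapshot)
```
[126, 8, 8, 269]
[126, 8, 8, 269]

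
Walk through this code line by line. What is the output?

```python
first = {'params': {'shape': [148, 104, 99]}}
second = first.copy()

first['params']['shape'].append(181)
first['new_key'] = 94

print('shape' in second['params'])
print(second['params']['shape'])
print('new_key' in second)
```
True
[148, 104, 99, 181]
False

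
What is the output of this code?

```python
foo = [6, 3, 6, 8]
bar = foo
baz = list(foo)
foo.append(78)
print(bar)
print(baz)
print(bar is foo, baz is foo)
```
[6, 3, 6, 8, 78]
[6, 3, 6, 8]
True False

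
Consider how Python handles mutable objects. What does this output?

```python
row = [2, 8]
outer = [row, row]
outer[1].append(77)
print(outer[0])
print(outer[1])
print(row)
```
[2, 8, 77]
[2, 8, 77]
[2, 8, 77]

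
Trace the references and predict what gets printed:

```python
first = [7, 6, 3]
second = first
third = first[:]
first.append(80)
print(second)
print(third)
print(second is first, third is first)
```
[7, 6, 3, 80]
[7, 6, 3]
True False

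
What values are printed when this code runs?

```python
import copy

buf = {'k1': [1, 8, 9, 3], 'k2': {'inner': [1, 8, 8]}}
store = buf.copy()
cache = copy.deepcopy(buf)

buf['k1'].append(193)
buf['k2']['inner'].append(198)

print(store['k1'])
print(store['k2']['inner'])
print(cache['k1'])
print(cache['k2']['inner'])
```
[1, 8, 9, 3, 193]
[1, 8, 8, 198]
[1, 8, 9, 3]
[1, 8, 8]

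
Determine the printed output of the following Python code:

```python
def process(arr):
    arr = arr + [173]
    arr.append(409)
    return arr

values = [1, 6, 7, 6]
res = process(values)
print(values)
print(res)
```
[1, 6, 7, 6]
[1, 6, 7, 6, 173, 409]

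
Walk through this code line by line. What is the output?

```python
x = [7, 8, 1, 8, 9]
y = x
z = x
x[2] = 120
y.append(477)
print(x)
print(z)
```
[7, 8, 120, 8, 9, 477]
[7, 8, 120, 8, 9, 477]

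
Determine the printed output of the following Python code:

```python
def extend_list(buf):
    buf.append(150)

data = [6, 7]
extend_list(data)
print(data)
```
[6, 7, 150]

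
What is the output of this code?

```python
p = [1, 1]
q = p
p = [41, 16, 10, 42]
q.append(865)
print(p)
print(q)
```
[41, 16, 10, 42]
[1, 1, 865]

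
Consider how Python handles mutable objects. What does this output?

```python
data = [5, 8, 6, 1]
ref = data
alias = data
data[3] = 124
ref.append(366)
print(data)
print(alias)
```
[5, 8, 6, 124, 366]
[5, 8, 6, 124, 366]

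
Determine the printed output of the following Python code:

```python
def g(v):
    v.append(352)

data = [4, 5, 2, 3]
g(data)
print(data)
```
[4, 5, 2, 3, 352]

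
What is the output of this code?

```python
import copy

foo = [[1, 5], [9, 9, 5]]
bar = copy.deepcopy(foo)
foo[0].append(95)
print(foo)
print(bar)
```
[[1, 5, 95], [9, 9, 5]]
[[1, 5], [9, 9, 5]]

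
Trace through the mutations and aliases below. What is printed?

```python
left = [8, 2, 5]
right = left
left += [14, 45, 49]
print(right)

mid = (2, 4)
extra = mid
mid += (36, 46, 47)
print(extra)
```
[8, 2, 5, 14, 45, 49]
(2, 4)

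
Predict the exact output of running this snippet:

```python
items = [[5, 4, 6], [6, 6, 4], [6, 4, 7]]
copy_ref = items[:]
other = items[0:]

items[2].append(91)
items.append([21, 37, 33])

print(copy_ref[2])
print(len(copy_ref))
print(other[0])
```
[6, 4, 7, 91]
3
[5, 4, 6]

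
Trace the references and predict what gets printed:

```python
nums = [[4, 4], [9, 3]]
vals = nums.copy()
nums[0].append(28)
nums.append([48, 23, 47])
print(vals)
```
[[4, 4, 28], [9, 3]]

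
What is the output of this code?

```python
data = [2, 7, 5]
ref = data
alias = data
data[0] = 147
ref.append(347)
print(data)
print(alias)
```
[147, 7, 5, 347]
[147, 7, 5, 347]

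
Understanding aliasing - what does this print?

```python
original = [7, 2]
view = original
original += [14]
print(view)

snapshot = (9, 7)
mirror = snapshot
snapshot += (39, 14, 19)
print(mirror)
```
[7, 2, 14]
(9, 7)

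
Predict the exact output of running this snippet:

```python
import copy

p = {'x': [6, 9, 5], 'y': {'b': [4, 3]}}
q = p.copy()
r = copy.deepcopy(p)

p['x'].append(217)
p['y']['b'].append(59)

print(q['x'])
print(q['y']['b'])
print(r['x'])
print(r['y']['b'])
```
[6, 9, 5, 217]
[4, 3, 59]
[6, 9, 5]
[4, 3]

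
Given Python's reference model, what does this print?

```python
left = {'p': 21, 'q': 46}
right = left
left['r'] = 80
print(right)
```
{'p': 21, 'q': 46, 'r': 80}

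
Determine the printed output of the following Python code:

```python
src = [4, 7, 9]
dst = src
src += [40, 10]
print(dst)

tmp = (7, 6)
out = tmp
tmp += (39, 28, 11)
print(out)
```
[4, 7, 9, 40, 10]
(7, 6)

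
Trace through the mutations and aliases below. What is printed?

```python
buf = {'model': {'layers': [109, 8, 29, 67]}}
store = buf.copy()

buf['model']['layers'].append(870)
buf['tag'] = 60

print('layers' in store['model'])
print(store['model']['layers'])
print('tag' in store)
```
True
[109, 8, 29, 67, 870]
False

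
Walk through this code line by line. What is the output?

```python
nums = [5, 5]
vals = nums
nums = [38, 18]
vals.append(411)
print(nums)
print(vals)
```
[38, 18]
[5, 5, 411]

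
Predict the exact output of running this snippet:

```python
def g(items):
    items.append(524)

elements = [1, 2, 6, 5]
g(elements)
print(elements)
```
[1, 2, 6, 5, 524]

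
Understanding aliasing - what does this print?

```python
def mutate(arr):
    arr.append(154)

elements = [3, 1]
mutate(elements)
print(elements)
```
[3, 1, 154]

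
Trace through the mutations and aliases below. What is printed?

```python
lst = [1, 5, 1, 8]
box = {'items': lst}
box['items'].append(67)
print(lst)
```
[1, 5, 1, 8, 67]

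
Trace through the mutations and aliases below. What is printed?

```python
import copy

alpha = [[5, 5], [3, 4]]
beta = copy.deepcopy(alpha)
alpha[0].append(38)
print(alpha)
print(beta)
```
[[5, 5, 38], [3, 4]]
[[5, 5], [3, 4]]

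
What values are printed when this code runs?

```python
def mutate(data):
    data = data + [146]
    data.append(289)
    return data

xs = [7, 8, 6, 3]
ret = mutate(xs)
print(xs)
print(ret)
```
[7, 8, 6, 3]
[7, 8, 6, 3, 146, 289]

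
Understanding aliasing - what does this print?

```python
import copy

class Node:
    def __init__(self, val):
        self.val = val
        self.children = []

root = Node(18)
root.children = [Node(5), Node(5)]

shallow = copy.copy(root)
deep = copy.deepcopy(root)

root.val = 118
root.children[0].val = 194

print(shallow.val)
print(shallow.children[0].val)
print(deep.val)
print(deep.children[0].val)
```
18
194
18
5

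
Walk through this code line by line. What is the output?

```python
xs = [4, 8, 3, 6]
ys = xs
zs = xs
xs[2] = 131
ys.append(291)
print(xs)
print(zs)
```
[4, 8, 131, 6, 291]
[4, 8, 131, 6, 291]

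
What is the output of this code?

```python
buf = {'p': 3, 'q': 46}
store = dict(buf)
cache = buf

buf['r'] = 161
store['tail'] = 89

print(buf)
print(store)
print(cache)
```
{'p': 3, 'q': 46, 'r': 161}
{'p': 3, 'q': 46, 'tail': 89}
{'p': 3, 'q': 46, 'r': 161}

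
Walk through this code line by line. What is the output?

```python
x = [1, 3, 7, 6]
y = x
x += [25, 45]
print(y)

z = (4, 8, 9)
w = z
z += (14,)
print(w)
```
[1, 3, 7, 6, 25, 45]
(4, 8, 9)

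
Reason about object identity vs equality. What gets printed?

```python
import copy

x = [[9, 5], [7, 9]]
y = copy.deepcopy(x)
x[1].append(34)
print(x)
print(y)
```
[[9, 5], [7, 9, 34]]
[[9, 5], [7, 9]]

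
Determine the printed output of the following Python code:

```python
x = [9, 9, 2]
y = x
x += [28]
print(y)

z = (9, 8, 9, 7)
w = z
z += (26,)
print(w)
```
[9, 9, 2, 28]
(9, 8, 9, 7)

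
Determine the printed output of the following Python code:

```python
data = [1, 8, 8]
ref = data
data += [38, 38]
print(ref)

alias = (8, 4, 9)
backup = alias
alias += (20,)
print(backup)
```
[1, 8, 8, 38, 38]
(8, 4, 9)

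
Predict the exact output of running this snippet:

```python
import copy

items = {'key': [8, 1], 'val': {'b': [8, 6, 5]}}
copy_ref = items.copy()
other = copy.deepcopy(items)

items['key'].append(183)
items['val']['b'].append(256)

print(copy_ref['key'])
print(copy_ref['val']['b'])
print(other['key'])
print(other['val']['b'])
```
[8, 1, 183]
[8, 6, 5, 256]
[8, 1]
[8, 6, 5]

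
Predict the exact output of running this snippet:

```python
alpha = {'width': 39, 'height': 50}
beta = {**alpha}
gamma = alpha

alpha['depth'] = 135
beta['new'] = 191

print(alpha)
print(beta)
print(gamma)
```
{'width': 39, 'height': 50, 'depth': 135}
{'width': 39, 'height': 50, 'new': 191}
{'width': 39, 'height': 50, 'depth': 135}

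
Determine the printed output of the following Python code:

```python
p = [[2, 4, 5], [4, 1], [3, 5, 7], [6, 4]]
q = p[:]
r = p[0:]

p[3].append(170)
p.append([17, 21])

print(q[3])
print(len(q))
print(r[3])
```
[6, 4, 170]
4
[6, 4, 170]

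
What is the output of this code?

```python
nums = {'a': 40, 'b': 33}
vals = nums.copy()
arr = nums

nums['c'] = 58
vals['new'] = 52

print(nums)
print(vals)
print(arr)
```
{'a': 40, 'b': 33, 'c': 58}
{'a': 40, 'b': 33, 'new': 52}
{'a': 40, 'b': 33, 'c': 58}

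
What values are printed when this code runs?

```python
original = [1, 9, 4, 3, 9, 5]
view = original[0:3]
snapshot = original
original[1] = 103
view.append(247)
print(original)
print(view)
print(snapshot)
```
[1, 103, 4, 3, 9, 5]
[1, 9, 4, 247]
[1, 103, 4, 3, 9, 5]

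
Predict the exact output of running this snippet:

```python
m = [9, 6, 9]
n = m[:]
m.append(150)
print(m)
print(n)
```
[9, 6, 9, 150]
[9, 6, 9]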